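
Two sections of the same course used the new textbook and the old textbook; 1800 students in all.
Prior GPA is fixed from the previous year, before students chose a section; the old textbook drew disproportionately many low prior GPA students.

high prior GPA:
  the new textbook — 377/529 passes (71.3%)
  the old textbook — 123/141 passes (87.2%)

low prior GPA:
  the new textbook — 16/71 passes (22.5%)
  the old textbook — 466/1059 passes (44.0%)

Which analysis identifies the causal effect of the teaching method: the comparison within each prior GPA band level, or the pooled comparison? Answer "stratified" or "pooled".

Prior GPA band satisfies the back-door criterion: it is not a descendant of the teaching method, and it blocks the spurious path from teaching method to outcome. Adjusting for it (i.e., using the within-prior GPA band rates) gives the causal effect.
Within each level — high prior GPA: 71.3% vs 87.2%; low prior GPA: 22.5% vs 44.0% — the old textbook is higher every time.

stratified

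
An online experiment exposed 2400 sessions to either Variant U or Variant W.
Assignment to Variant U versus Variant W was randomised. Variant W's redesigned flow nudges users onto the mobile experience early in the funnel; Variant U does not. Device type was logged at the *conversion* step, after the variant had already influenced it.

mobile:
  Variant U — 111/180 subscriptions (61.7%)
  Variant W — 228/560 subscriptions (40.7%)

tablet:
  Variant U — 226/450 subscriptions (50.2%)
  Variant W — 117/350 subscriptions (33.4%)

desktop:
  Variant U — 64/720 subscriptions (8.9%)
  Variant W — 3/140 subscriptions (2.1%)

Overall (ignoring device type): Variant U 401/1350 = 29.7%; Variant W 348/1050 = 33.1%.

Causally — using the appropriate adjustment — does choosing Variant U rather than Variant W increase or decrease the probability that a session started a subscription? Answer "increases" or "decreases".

Device type lies on the pathway variant → device type → outcome, so adjusting for it blocks the indirect effect. For the total causal effect of variant, use the unadjusted pooled rates.
Pooled: Variant U 29.7% vs Variant W 33.1%; Variant W is higher overall.

decreases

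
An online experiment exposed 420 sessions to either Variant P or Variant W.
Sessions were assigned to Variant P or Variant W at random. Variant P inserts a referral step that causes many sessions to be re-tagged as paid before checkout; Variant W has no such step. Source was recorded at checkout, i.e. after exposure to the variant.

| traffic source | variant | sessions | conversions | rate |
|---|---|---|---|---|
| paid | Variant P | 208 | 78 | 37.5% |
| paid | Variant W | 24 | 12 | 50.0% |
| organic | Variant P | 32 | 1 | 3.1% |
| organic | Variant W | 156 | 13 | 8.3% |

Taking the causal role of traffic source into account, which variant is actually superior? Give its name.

Variant P

The traffic source-specific comparison favours Variant W throughout, but the pooled figures favour Variant P. The question is whether to condition on traffic source.
Stratifying would compare variants among sessions the variants themselves sorted into traffic source groups — a form of selection on an intermediate. The unconditioned pooled rates give the total causal effect.
Pooled: Variant P 32.9% vs Variant W 13.9%; Variant P is higher overall.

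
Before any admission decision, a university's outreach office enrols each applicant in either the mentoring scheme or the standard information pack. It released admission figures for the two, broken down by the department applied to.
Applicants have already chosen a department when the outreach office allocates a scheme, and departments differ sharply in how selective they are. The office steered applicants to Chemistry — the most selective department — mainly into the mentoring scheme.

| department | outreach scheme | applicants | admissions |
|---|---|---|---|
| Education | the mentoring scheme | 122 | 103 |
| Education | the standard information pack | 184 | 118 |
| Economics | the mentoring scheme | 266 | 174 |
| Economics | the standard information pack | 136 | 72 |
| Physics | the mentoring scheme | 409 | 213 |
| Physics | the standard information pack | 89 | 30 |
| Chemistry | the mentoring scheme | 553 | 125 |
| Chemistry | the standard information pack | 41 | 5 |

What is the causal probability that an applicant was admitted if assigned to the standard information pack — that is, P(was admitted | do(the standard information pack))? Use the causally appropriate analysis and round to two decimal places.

Within every department level the mentoring scheme has the higher rate, yet pooled the standard information pack does — Simpson's reversal.
Department differs across outreach schemes for reasons unrelated to any effect of the outreach scheme itself, and it separately predicts the outcome — a classic confounder. We must compare within department levels.
Standardising the standard information pack to the population department mix: 0.170·118/184 + 0.223·72/136 + 0.277·30/89 + 0.330·5/41 = 0.361.

0.36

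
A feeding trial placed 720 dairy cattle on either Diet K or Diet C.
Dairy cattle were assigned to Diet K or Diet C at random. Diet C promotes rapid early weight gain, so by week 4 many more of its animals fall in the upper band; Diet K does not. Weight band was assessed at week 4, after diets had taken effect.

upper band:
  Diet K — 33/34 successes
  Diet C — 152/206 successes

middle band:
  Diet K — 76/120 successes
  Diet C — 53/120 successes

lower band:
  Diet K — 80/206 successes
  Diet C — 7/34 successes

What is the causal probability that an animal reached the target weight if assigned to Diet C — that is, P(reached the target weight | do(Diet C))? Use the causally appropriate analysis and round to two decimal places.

0.59

Within every week-4 weight band level Diet K has the higher rate, yet pooled Diet C does — Simpson's reversal.
The distribution of week-4 weight band is itself part of what the diet does — it is an intermediate outcome. Holding it fixed would remove that part of the effect; the total effect is the pooled difference.
So P(outcome | do(Diet C)) is just the pooled rate for Diet C: 212/360 = 0.589.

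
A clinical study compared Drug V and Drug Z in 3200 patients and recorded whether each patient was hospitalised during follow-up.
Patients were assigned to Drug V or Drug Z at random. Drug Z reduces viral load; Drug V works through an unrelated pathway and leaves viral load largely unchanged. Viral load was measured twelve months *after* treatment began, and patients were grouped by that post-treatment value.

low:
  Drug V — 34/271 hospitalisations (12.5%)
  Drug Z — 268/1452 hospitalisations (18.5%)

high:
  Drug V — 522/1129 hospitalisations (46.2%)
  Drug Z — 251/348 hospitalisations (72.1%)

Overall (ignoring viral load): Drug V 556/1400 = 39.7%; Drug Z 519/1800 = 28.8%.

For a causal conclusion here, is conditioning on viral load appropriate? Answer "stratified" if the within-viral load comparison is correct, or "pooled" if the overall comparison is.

Viral load here is a post-treatment variable shaped by the drug; conditioning on it would introduce bias rather than remove it. The overall comparison is the causal one.
Pooled: Drug V 39.7% vs Drug Z 28.8%; Drug Z is lower overall.

pooled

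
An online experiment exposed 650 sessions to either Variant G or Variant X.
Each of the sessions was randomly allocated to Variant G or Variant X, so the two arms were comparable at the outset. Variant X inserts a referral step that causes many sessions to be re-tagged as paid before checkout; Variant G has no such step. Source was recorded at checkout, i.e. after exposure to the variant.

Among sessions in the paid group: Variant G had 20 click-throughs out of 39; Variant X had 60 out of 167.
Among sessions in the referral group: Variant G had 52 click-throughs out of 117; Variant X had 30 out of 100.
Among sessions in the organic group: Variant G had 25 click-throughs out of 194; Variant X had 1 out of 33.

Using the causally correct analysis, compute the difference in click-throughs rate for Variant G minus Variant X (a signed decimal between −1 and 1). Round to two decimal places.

-0.03

The traffic source-specific comparison favours Variant G throughout, but the pooled figures favour Variant X. The question is whether to condition on traffic source.
Traffic source is downstream of the variant. One should not condition on a consequence of treatment, so the overall rates are the right comparison.
The causal difference is the pooled difference: 0.277 − 0.303 = -0.026.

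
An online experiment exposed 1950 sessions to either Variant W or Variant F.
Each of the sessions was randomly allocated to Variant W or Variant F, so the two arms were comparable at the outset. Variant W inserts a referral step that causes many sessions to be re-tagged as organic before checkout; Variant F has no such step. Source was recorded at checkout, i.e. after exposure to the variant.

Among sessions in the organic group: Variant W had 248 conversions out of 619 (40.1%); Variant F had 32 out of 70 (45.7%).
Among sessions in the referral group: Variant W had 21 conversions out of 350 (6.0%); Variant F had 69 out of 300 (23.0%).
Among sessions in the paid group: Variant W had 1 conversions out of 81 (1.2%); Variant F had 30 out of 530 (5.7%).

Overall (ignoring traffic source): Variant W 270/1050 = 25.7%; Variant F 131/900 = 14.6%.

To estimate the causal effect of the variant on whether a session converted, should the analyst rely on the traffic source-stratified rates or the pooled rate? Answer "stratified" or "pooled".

The stratified and pooled comparisons disagree (Variant F wins within each traffic source; Variant W wins overall), so the answer turns on the causal role of traffic source.
Traffic source lies on the pathway variant → traffic source → outcome, so adjusting for it blocks the indirect effect. For the total causal effect of variant, use the unadjusted pooled rates.
Pooled: Variant W 25.7% vs Variant F 14.6%; Variant W is higher overall.

pooled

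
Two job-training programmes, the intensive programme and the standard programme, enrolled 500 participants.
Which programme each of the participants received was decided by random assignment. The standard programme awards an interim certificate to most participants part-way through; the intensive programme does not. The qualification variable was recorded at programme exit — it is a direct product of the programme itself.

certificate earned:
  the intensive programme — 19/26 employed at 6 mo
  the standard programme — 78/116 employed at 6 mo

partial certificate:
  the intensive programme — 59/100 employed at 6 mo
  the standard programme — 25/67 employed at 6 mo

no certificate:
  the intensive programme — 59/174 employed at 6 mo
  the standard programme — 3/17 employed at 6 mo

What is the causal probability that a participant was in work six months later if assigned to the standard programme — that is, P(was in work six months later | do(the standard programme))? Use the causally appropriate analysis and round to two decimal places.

the intensive programme is higher inside every qualification attained during the programme stratum but the standard programme is higher in aggregate. Whether to stratify depends on how qualification attained during the programme relates to the programme.
Qualification attained during the programme is downstream of the programme. One should not condition on a consequence of treatment, so the overall rates are the right comparison.
So P(outcome | do(the standard programme)) is just the pooled rate for the standard programme: 106/200 = 0.530.

0.53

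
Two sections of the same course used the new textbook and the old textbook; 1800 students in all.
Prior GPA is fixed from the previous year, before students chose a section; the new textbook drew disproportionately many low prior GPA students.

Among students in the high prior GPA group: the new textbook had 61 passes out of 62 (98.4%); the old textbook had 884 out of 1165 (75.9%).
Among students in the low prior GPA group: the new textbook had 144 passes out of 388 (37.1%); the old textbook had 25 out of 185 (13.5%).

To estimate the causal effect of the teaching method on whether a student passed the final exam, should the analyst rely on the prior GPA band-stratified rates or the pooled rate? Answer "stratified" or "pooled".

the new textbook is higher inside every prior GPA band stratum but the old textbook is higher in aggregate. Whether to stratify depends on how prior GPA band relates to the teaching method.
Prior GPA band differs across teaching methods for reasons unrelated to any effect of the teaching method itself, and it separately predicts the outcome — a classic confounder. We must compare within prior GPA band levels.
Within each level — high prior GPA: 98.4% vs 75.9%; low prior GPA: 37.1% vs 13.5% — the new textbook is higher every time.

stratified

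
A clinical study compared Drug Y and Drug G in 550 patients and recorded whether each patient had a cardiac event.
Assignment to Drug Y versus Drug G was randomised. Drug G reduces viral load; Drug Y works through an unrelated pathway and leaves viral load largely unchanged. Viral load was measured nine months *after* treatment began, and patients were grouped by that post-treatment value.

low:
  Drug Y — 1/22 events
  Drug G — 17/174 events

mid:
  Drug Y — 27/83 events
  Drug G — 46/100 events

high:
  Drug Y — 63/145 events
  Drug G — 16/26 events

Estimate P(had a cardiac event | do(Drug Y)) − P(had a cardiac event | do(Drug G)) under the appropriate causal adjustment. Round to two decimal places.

Viral load lies on the pathway drug → viral load → outcome, so adjusting for it blocks the indirect effect. For the total causal effect of drug, use the unadjusted pooled rates.
The causal difference is the pooled difference: 0.364 − 0.263 = +0.101.

+0.10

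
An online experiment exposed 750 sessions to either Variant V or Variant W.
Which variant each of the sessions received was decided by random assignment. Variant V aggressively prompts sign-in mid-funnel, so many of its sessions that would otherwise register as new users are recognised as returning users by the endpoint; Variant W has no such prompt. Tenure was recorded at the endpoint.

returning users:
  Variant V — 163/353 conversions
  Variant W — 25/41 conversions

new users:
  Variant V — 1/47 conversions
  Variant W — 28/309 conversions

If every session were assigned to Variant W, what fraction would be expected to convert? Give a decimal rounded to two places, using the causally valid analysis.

0.15

The distribution of user tenure is itself part of what the variant does — it is an intermediate outcome. Holding it fixed would remove that part of the effect; the total effect is the pooled difference.
So P(outcome | do(Variant W)) is just the pooled rate for Variant W: 53/350 = 0.151.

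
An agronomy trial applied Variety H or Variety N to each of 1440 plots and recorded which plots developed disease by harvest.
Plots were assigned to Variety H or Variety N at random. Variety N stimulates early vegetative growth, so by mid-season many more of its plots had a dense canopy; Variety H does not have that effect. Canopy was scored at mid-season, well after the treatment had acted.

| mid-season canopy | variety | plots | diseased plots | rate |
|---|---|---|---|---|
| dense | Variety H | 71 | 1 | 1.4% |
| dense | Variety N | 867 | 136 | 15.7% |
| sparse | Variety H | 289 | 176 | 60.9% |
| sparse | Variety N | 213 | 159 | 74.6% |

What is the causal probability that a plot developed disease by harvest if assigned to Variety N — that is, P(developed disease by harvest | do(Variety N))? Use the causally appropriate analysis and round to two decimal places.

0.27

The stratified and pooled comparisons disagree (Variety H wins within each mid-season canopy; Variety N wins overall), so the answer turns on the causal role of mid-season canopy.
Because the variety influences mid-season canopy, mid-season canopy is a post-treatment mediator, not a confounder. Stratifying on it would bias the estimate; the causal effect is the crude pooled difference.
So P(outcome | do(Variety N)) is just the pooled rate for Variety N: 295/1080 = 0.273.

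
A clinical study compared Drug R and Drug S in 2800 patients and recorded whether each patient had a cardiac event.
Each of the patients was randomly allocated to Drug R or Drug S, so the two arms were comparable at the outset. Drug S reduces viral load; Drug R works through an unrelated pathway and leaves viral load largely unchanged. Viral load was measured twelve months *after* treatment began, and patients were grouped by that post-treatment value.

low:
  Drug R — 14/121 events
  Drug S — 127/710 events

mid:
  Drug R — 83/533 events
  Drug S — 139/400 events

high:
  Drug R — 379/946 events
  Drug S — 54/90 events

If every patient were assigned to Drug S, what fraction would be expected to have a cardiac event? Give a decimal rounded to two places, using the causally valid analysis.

0.27

Stratifying would compare drugs among patients the drugs themselves sorted into viral load groups — a form of selection on an intermediate. The unconditioned pooled rates give the total causal effect.
So P(outcome | do(Drug S)) is just the pooled rate for Drug S: 320/1200 = 0.267.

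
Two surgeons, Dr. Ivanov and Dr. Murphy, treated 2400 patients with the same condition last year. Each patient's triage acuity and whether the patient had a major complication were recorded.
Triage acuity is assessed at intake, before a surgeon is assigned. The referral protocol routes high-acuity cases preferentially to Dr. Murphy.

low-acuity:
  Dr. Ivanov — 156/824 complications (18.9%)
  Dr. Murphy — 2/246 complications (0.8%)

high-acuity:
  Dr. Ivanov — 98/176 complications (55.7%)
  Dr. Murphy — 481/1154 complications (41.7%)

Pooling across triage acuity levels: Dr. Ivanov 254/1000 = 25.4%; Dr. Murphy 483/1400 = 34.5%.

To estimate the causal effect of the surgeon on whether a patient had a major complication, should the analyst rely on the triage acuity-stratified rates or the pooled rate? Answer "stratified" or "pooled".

The stratified and pooled comparisons disagree (Dr. Murphy wins within each triage acuity; Dr. Ivanov wins overall), so the answer turns on the causal role of triage acuity.
The imbalance in triage acuity arose from how patients were allocated, not from anything the surgeon did; and triage acuity independently affects the outcome. The pooled gap is confounded — condition on triage acuity.
Within each level — low-acuity: 18.9% vs 0.8%; high-acuity: 55.7% vs 41.7% — Dr. Murphy is lower every time.

stratified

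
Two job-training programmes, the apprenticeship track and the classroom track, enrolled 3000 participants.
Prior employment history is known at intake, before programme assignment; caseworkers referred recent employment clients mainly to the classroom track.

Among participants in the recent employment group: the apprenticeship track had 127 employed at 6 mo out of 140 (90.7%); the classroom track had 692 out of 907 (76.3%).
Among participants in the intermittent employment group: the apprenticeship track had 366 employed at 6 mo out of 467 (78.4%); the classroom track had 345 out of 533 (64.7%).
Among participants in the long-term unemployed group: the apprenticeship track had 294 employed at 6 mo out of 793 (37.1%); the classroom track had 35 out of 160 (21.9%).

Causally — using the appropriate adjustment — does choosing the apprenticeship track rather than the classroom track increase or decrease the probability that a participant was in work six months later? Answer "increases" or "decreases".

the apprenticeship track is higher inside every prior employment history stratum but the classroom track is higher in aggregate. Whether to stratify depends on how prior employment history relates to the programme.
Prior employment history differs across programmes for reasons unrelated to any effect of the programme itself, and it separately predicts the outcome — a classic confounder. We must compare within prior employment history levels.
Within each level — recent employment: 90.7% vs 76.3%; intermittent employment: 78.4% vs 64.7%; long-term unemployed: 37.1% vs 21.9% — the apprenticeship track is higher every time.

increases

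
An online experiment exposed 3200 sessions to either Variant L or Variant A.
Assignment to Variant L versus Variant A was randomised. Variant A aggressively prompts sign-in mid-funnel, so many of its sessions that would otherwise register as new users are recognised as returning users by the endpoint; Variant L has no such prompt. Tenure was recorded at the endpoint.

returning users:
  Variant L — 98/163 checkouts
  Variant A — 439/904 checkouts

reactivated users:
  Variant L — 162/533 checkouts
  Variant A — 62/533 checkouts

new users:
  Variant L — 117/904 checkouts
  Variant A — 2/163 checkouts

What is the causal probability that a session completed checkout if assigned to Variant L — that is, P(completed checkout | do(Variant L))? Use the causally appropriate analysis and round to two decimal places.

User tenure lies on the pathway variant → user tenure → outcome, so adjusting for it blocks the indirect effect. For the total causal effect of variant, use the unadjusted pooled rates.
So P(outcome | do(Variant L)) is just the pooled rate for Variant L: 377/1600 = 0.236.

0.24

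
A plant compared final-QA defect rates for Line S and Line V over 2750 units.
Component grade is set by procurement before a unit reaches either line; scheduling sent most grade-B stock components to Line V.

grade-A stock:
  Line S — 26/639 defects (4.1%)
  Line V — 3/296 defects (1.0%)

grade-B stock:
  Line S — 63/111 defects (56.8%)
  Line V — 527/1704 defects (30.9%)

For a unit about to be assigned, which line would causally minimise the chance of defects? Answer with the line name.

Line V

Here component grade is a common cause — it drives both which line a case falls under and the outcome. The crude comparison mixes populations; the stratum-specific rates are the causally relevant ones.
Within each level — grade-A stock: 4.1% vs 1.0%; grade-B stock: 56.8% vs 30.9% — Line V is lower every time.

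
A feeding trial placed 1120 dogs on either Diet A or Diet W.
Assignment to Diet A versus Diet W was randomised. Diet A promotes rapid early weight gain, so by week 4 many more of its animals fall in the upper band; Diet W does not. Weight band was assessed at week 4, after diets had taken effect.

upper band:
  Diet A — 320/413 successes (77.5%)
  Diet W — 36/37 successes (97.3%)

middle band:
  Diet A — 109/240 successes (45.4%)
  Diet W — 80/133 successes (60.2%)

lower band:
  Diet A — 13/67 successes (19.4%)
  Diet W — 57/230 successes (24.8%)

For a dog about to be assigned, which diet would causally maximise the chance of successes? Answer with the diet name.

Diet A

Week-4 weight band here is a post-treatment variable shaped by the diet; conditioning on it would introduce bias rather than remove it. The overall comparison is the causal one.
Pooled: Diet A 61.4% vs Diet W 43.2%; Diet A is higher overall.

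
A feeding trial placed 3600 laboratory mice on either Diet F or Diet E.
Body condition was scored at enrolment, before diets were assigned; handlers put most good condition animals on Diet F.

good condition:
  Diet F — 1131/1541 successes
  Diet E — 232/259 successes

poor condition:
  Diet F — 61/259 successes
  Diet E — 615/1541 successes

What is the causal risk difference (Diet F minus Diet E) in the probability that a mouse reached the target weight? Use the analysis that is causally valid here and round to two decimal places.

-0.16

Since starting body condition is a pre-existing factor (not a product of the diet) and it affects the outcome on its own, it is a confounder. The stratified rates, not the pooled rate, identify the causal effect.
Adjusting over the population distribution of starting body condition: 0.500·(0.734−0.896) + 0.500·(0.236−0.399) = -0.163.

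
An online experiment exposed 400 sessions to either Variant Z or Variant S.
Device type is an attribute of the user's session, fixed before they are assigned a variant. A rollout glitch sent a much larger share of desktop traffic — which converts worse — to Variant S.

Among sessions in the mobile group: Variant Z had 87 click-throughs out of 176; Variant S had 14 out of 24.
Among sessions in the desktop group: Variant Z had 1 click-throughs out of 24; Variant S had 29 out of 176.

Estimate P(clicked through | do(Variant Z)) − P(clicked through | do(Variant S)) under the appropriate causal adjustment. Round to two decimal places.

Within every device type level Variant S has the higher rate, yet pooled Variant Z does — Simpson's reversal.
Device type differs across variants for reasons unrelated to any effect of the variant itself, and it separately predicts the outcome — a classic confounder. We must compare within device type levels.
Adjusting over the population distribution of device type: 0.500·(0.494−0.583) + 0.500·(0.042−0.165) = -0.106.

-0.11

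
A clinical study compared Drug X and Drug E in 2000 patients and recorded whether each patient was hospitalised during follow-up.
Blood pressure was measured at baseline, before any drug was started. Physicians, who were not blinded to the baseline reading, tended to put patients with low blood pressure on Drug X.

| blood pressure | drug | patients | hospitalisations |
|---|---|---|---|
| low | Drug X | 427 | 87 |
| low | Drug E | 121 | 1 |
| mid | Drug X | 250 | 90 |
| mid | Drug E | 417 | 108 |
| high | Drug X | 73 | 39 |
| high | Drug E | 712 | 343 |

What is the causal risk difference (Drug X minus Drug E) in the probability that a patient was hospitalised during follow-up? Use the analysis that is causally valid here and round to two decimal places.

+0.11

Here blood pressure is a common cause — it drives both which drug a case falls under and the outcome. The crude comparison mixes populations; the stratum-specific rates are the causally relevant ones.
Adjusting over the population distribution of blood pressure: 0.274·(0.204−0.008) + 0.334·(0.360−0.259) + 0.393·(0.534−0.482) = +0.108.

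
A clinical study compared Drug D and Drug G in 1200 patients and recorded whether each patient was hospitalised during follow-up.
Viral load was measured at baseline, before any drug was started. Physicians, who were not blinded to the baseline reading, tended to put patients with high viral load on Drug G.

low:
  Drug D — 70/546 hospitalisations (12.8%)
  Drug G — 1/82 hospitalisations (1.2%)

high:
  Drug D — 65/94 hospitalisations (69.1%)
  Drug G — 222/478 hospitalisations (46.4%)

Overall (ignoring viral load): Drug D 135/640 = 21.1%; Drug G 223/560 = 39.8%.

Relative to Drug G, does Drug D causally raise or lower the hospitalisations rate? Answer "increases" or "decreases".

increases

The imbalance in viral load arose from how patients were allocated, not from anything the drug did; and viral load independently affects the outcome. The pooled gap is confounded — condition on viral load.
Within each level — low: 12.8% vs 1.2%; high: 69.1% vs 46.4% — Drug G is lower every time.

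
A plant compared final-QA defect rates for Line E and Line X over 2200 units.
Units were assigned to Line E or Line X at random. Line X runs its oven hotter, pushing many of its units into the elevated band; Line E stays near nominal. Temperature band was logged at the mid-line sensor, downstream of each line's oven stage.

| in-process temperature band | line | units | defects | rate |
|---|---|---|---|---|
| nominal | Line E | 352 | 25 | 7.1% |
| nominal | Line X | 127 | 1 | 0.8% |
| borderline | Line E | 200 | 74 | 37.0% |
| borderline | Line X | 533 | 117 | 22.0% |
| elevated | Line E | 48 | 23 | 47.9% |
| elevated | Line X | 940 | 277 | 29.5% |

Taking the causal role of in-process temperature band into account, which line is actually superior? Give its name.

Line E

Stratifying would compare lines among units the lines themselves sorted into in-process temperature band groups — a form of selection on an intermediate. The unconditioned pooled rates give the total causal effect.
Pooled: Line E 20.3% vs Line X 24.7%; Line E is lower overall.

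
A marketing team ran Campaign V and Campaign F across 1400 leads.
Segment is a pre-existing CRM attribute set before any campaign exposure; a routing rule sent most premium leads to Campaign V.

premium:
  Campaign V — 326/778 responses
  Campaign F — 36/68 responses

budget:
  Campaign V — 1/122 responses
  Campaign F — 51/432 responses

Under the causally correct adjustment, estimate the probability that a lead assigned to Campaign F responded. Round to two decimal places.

0.37

Campaign F is higher inside every customer segment stratum but Campaign V is higher in aggregate. Whether to stratify depends on how customer segment relates to the campaign.
Customer segment satisfies the back-door criterion: it is not a descendant of the campaign, and it blocks the spurious path from campaign to outcome. Adjusting for it (i.e., using the within-customer segment rates) gives the causal effect.
Standardising Campaign F to the population customer segment mix: 0.604·36/68 + 0.396·51/432 = 0.367.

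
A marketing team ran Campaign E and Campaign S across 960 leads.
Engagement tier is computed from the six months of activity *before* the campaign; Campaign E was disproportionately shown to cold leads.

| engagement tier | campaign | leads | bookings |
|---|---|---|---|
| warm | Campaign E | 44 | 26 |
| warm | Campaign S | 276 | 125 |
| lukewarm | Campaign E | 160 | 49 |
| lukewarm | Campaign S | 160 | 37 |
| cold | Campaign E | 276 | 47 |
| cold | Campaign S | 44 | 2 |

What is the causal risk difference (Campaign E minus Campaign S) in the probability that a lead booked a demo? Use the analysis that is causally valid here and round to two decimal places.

+0.11

The stratified and pooled comparisons disagree (Campaign E wins within each engagement tier; Campaign S wins overall), so the answer turns on the causal role of engagement tier.
Nothing the campaign does changes engagement tier; the imbalance is an allocation artefact. With engagement tier also predicting the outcome, the pooled figure is confounded, and the within-stratum comparison is the causal one.
Adjusting over the population distribution of engagement tier: 0.333·(0.591−0.453) + 0.333·(0.306−0.231) + 0.333·(0.170−0.045) = +0.113.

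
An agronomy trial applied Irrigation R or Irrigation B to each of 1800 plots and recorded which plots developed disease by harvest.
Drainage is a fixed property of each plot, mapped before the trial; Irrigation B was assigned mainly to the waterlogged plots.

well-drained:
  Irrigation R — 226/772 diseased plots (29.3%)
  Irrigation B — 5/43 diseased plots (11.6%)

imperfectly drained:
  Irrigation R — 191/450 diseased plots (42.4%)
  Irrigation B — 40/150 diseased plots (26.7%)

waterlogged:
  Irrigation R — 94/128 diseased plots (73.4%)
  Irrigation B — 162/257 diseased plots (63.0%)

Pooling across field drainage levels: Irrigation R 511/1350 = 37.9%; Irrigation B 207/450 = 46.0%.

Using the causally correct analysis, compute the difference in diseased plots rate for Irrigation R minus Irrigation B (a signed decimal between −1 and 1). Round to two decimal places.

The stratified and pooled comparisons disagree (Irrigation B wins within each field drainage; Irrigation R wins overall), so the answer turns on the causal role of field drainage.
Since field drainage is a pre-existing factor (not a product of the irrigation) and it affects the outcome on its own, it is a confounder. The stratified rates, not the pooled rate, identify the causal effect.
Adjusting over the population distribution of field drainage: 0.453·(0.293−0.116) + 0.333·(0.424−0.267) + 0.214·(0.734−0.630) = +0.155.

+0.15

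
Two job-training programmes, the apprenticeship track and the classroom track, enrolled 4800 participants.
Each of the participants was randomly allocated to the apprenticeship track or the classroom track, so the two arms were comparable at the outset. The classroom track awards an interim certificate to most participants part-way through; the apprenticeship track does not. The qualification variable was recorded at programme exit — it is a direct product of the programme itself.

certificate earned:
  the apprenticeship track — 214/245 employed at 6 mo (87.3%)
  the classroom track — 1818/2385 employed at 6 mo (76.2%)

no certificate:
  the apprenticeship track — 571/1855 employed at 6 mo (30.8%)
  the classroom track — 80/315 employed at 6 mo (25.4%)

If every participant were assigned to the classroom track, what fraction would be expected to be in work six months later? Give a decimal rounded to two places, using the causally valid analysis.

0.70

Qualification attained during the programme here is a post-treatment variable shaped by the programme; conditioning on it would introduce bias rather than remove it. The overall comparison is the causal one.
So P(outcome | do(the classroom track)) is just the pooled rate for the classroom track: 1898/2700 = 0.703.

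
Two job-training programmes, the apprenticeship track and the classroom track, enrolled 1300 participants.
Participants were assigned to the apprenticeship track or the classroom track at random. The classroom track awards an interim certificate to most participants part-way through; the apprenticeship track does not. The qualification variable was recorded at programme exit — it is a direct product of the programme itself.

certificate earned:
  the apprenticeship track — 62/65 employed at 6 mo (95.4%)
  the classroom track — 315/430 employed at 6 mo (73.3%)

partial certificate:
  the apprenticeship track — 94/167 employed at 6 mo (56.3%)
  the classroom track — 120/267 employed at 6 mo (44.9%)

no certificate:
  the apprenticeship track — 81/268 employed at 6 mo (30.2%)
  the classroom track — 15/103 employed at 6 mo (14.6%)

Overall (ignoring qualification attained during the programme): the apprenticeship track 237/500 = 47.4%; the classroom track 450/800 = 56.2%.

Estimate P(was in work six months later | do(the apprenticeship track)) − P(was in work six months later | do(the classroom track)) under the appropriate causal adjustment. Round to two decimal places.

-0.09

Qualification attained during the programme here is a post-treatment variable shaped by the programme; conditioning on it would introduce bias rather than remove it. The overall comparison is the causal one.
The causal difference is the pooled difference: 0.474 − 0.562 = -0.088.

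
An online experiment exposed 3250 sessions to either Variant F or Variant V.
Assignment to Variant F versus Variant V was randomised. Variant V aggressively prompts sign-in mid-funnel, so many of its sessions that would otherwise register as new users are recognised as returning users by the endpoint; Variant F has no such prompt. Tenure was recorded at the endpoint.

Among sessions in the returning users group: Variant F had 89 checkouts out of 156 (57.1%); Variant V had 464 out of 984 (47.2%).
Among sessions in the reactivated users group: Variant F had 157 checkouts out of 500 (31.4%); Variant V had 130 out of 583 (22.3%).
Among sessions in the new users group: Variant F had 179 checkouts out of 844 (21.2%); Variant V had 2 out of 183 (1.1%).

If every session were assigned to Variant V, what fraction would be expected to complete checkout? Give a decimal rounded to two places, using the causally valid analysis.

Variant F is higher inside every user tenure stratum but Variant V is higher in aggregate. Whether to stratify depends on how user tenure relates to the variant.
User tenure is recorded after the variant and is itself shifted by it — it sits on the causal path from variant to outcome. Conditioning on a mediator would strip out part of the effect we want; the pooled comparison gives the total causal effect.
So P(outcome | do(Variant V)) is just the pooled rate for Variant V: 596/1750 = 0.341.

0.34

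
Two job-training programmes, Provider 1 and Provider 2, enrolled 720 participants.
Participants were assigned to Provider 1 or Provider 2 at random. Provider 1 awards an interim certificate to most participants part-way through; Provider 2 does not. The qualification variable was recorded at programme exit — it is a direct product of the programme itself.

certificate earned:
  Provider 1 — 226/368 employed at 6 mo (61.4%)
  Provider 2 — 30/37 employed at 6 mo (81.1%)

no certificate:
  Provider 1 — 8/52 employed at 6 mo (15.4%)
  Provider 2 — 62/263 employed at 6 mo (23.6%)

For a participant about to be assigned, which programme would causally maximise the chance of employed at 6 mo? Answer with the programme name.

Within every qualification attained during the programme level Provider 2 has the higher rate, yet pooled Provider 1 does — Simpson's reversal.
Stratifying would compare programmes among participants the programmes themselves sorted into qualification attained during the programme groups — a form of selection on an intermediate. The unconditioned pooled rates give the total causal effect.
Pooled: Provider 1 55.7% vs Provider 2 30.7%; Provider 1 is higher overall.

Provider 1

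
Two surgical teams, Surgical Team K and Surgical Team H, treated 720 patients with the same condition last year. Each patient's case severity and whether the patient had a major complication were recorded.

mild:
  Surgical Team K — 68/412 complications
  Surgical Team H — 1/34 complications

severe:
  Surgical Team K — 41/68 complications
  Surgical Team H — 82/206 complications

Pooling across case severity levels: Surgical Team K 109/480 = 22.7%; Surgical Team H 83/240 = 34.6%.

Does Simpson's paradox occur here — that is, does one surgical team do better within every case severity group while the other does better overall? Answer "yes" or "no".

Within each case severity level (mild 16.5% vs 2.9%; severe 60.3% vs 39.8%), Surgical Team H has the lower rate every time. Pooled: 22.7% vs 34.6% — Surgical Team K has the lower rate overall. The two comparisons disagree.

yes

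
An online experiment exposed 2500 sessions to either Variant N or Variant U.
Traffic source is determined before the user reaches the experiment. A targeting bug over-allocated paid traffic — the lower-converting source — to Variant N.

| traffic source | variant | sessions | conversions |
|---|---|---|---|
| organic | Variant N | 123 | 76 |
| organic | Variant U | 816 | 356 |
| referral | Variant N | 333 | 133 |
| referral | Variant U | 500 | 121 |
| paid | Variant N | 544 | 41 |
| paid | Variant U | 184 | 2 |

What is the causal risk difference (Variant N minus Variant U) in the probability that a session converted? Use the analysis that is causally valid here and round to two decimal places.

+0.14

Variant N is higher inside every traffic source stratum but Variant U is higher in aggregate. Whether to stratify depends on how traffic source relates to the variant.
Traffic source satisfies the back-door criterion: it is not a descendant of the variant, and it blocks the spurious path from variant to outcome. Adjusting for it (i.e., using the within-traffic source rates) gives the causal effect.
Adjusting over the population distribution of traffic source: 0.376·(0.618−0.436) + 0.333·(0.399−0.242) + 0.291·(0.075−0.011) = +0.139.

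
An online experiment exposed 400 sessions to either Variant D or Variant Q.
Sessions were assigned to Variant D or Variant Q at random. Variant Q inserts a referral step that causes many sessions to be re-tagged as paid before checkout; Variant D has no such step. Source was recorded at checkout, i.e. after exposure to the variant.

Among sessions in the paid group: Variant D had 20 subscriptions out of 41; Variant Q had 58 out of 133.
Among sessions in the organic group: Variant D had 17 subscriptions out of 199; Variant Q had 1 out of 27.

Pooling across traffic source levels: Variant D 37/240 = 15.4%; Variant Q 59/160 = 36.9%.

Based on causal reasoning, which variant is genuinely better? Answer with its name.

Traffic source is downstream of the variant. One should not condition on a consequence of treatment, so the overall rates are the right comparison.
Pooled: Variant D 15.4% vs Variant Q 36.9%; Variant Q is higher overall.

Variant Q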